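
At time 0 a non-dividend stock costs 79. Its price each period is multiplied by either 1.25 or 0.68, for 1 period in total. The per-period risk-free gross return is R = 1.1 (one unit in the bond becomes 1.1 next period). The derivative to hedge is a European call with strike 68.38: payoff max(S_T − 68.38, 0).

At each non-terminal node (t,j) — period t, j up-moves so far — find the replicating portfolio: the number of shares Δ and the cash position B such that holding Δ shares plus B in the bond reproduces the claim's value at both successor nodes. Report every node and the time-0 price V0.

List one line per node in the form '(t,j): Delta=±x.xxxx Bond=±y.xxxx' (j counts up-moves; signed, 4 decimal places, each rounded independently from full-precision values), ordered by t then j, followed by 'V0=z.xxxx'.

Under the risk-neutral measure, an up-move has probability p* = (R−d)/(u−d) = 0.7368 and values discount at R = 1.1.
At expiry t=1: V(1,0)=0.0000, V(1,1)=30.3700
Node (0,0) S=79.0000: V=(p*·30.3700+(1−p*)·0.0000)/1.1=20.3435; Δ=(30.3700−0.0000)/(98.7500−53.7200)=0.6744; B=V−Δ·S=-32.9372
The time-0 hedge costs 20.3435, which is the no-arbitrage price.

(0,0): Delta=0.6744 Bond=-32.9372
V0=20.3435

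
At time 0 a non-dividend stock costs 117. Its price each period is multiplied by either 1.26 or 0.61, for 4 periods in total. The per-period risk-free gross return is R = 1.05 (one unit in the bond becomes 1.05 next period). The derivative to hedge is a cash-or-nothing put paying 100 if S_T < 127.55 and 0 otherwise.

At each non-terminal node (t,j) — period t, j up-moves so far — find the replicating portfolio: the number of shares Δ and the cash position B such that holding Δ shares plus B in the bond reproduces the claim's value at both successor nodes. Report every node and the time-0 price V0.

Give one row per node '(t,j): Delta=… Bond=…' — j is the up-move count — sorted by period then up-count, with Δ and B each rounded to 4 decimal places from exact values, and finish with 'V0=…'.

Since d<R<u, set p* = (R−d)/(u−d) = 0.6769; price each node as the discounted p*-expectation of its children.
At expiry t=4: V(4,0)=100.0000, V(4,1)=100.0000, V(4,2)=100.0000, V(4,3)=0.0000, V(4,4)=0.0000
Node (3,0) S=26.5568: V=(p*·100.0000+(1−p*)·100.0000)/1.05=95.2381; Δ=(100.0000−100.0000)/(33.4615−16.1996)=0.0000; B=V−Δ·S=95.2381
Node (3,1) S=54.8550: V=(p*·100.0000+(1−p*)·100.0000)/1.05=95.2381; Δ=(100.0000−100.0000)/(69.1173−33.4615)=0.0000; B=V−Δ·S=95.2381
Node (3,2) S=113.3070: V=(p*·0.0000+(1−p*)·100.0000)/1.05=30.7692; Δ=(0.0000−100.0000)/(142.7668−69.1173)=-1.3578; B=V−Δ·S=184.6154
Node (3,3) S=234.0440: V=(p*·0.0000+(1−p*)·0.0000)/1.05=0.0000; Δ=(0.0000−0.0000)/(294.8954−142.7668)=0.0000; B=V−Δ·S=0.0000
Node (2,0) S=43.5357: V=(p*·95.2381+(1−p*)·95.2381)/1.05=90.7029; Δ=(95.2381−95.2381)/(54.8550−26.5568)=0.0000; B=V−Δ·S=90.7029
Node (2,1) S=89.9262: V=(p*·30.7692+(1−p*)·95.2381)/1.05=49.1406; Δ=(30.7692−95.2381)/(113.3070−54.8550)=-1.1029; B=V−Δ·S=148.3235
Node (2,2) S=185.7492: V=(p*·0.0000+(1−p*)·30.7692)/1.05=9.4675; Δ=(0.0000−30.7692)/(234.0440−113.3070)=-0.2548; B=V−Δ·S=56.8047
Node (1,0) S=71.3700: V=(p*·49.1406+(1−p*)·90.7029)/1.05=59.5890; Δ=(49.1406−90.7029)/(89.9262−43.5357)=-0.8959; B=V−Δ·S=123.5311
Node (1,1) S=147.4200: V=(p*·9.4675+(1−p*)·49.1406)/1.05=21.2237; Δ=(9.4675−49.1406)/(185.7492−89.9262)=-0.4140; B=V−Δ·S=82.2594
Node (0,0) S=117.0000: V=(p*·21.2237+(1−p*)·59.5890)/1.05=32.0178; Δ=(21.2237−59.5890)/(147.4200−71.3700)=-0.5045; B=V−Δ·S=91.0412
Root portfolio cost Δ·117+B reproduces V0=32.0178.

(0,0): Delta=-0.5045 Bond=91.0412
(1,0): Delta=-0.8959 Bond=123.5311
(1,1): Delta=-0.4140 Bond=82.2594
(2,0): Delta=0.0000 Bond=90.7029
(2,1): Delta=-1.1029 Bond=148.3235
(2,2): Delta=-0.2548 Bond=56.8047
(3,0): Delta=0.0000 Bond=95.2381
(3,1): Delta=0.0000 Bond=95.2381
(3,2): Delta=-1.3578 Bond=184.6154
(3,3): Delta=0.0000 Bond=0.0000
V0=32.0178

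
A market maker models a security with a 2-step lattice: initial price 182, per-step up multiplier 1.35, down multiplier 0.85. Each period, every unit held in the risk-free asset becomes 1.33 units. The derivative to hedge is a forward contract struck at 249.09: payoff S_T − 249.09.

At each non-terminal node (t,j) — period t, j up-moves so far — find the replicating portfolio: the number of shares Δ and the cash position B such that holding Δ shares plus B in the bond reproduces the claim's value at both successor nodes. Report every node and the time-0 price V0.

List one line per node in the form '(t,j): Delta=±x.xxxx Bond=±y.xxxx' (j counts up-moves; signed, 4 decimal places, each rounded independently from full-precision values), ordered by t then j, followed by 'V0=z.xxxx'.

The replicating-portfolio and risk-neutral prices coincide; use p* = (1.33−0.85)/(1.35−0.85) = 0.9600 for the latter.
At expiry t=2: V(2,0)=-117.5950, V(2,1)=-40.2450, V(2,2)=82.6050
Node (1,0) S=154.7000: V=(p*·-40.2450+(1−p*)·-117.5950)/1.33=-32.5857; Δ=(-40.2450−-117.5950)/(208.8450−131.4950)=1.0000; B=V−Δ·S=-187.2857
Node (1,1) S=245.7000: V=(p*·82.6050+(1−p*)·-40.2450)/1.33=58.4143; Δ=(82.6050−-40.2450)/(331.6950−208.8450)=1.0000; B=V−Δ·S=-187.2857
Node (0,0) S=182.0000: V=(p*·58.4143+(1−p*)·-32.5857)/1.33=41.1837; Δ=(58.4143−-32.5857)/(245.7000−154.7000)=1.0000; B=V−Δ·S=-140.8163
Check: Δ(0,0)·S0 + B(0,0) = 41.1837 = V0.

(0,0): Delta=1.0000 Bond=-140.8163
(1,0): Delta=1.0000 Bond=-187.2857
(1,1): Delta=1.0000 Bond=-187.2857
V0=41.1837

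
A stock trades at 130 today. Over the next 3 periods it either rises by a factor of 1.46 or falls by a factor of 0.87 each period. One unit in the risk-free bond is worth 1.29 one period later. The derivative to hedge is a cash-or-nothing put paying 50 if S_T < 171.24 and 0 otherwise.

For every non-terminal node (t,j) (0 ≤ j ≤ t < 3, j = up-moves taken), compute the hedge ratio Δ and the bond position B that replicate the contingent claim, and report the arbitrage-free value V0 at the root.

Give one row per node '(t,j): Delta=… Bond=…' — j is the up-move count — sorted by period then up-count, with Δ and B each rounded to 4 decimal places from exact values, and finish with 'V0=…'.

The replicating-portfolio and risk-neutral prices coincide; use p* = (1.29−0.87)/(1.46−0.87) = 0.7119 for the latter.
Terminal values V(3,·): V(3,0)=50.0000, V(3,1)=50.0000, V(3,2)=0.0000, V(3,3)=0.0000
  t=2,j=0: stock 98.3970 → up 143.6596 (V=50.0000), down 85.6054 (V=50.0000). Price 38.7597; hedge Δ=0.0000, bond B=38.7597.
  t=2,j=1: stock 165.1260 → up 241.0840 (V=0.0000), down 143.6596 (V=50.0000). Price 11.1680; hedge Δ=-0.5132, bond B=95.9138.
  t=2,j=2: stock 277.1080 → up 404.5777 (V=0.0000), down 241.0840 (V=0.0000). Price 0.0000; hedge Δ=0.0000, bond B=0.0000.
  t=1,j=0: stock 113.1000 → up 165.1260 (V=11.1680), down 98.3970 (V=38.7597). Price 14.8203; hedge Δ=-0.4135, bond B=61.5858.
  t=1,j=1: stock 189.8000 → up 277.1080 (V=0.0000), down 165.1260 (V=11.1680). Price 2.4945; hedge Δ=-0.0997, bond B=21.4234.
  t=0,j=0: stock 130.0000 → up 189.8000 (V=2.4945), down 113.1000 (V=14.8203). Price 4.6868; hedge Δ=-0.1607, bond B=25.5780.
The time-0 hedge costs 4.6868, which is the no-arbitrage price.

(0,0): Delta=-0.1607 Bond=25.5780
(1,0): Delta=-0.4135 Bond=61.5858
(1,1): Delta=-0.0997 Bond=21.4234
(2,0): Delta=0.0000 Bond=38.7597
(2,1): Delta=-0.5132 Bond=95.9138
(2,2): Delta=0.0000 Bond=0.0000
V0=4.6868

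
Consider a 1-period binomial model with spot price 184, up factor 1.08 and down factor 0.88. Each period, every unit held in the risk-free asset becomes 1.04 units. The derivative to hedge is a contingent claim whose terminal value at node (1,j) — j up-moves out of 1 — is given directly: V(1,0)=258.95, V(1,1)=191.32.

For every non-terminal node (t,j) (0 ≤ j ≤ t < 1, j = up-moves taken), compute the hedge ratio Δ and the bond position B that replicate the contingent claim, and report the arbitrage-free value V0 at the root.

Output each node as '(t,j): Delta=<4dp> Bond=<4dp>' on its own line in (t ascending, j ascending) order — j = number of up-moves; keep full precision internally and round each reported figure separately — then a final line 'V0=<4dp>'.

Risk-neutral probability p* = (R−d)/(u−d) = (1.04−0.88)/(1.08−0.88) = 0.8000.
At expiry t=1: V(1,0)=258.9500, V(1,1)=191.3200
(0,0): S=184.0000. Δ = (V_up−V_dn)/(S_up−S_dn) = (191.3200−258.9500)/(198.7200−161.9200) = -1.8378. V = [p*·191.3200 + (1−p*)·258.9500]/1.04 = 196.9673. B = V − Δ·S = 535.1173.
The time-0 hedge costs 196.9673, which is the no-arbitrage price.

(0,0): Delta=-1.8378 Bond=535.1173
V0=196.9673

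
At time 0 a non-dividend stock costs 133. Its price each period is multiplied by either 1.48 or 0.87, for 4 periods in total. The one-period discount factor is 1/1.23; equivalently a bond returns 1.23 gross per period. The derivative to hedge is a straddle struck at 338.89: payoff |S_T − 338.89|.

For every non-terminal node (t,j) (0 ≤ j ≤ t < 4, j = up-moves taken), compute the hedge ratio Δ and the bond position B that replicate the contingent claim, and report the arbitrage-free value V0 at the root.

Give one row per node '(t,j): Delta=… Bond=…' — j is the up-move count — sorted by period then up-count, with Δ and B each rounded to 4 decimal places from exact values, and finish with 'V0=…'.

(0,0): Delta=-0.0784 Bond=67.8641
(1,0): Delta=-0.7637 Bond=162.7778
(1,1): Delta=0.2014 Bond=28.4000
(2,0): Delta=-1.0000 Bond=224.0003
(2,1): Delta=-0.6673 Bond=183.7004
(2,2): Delta=0.5560 Bond=-68.3795
(3,0): Delta=-1.0000 Bond=275.5203
(3,1): Delta=-1.0000 Bond=275.5203
(3,2): Delta=-0.5315 Bond=191.5287
(3,3): Delta=1.0000 Bond=-275.5203
V0=57.4415

Risk-neutral probability p* = (R−d)/(u−d) = (1.23−0.87)/(1.48−0.87) = 0.5902.
Payoff layer (t=4): V(4,0)=262.6946, V(4,1)=209.2703, V(4,2)=118.3875, V(4,3)=36.2178, V(4,4)=299.2243
(3,0): S=87.5809. Δ = (V_up−V_dn)/(S_up−S_dn) = (209.2703−262.6946)/(129.6197−76.1954) = -1.0000. V = [p*·209.2703 + (1−p*)·262.6946]/1.23 = 187.9394. B = V − Δ·S = 275.5203.
(3,1): S=148.9882. Δ = (V_up−V_dn)/(S_up−S_dn) = (118.3875−209.2703)/(220.5025−129.6197) = -1.0000. V = [p*·118.3875 + (1−p*)·209.2703]/1.23 = 126.5321. B = V − Δ·S = 275.5203.
(3,2): S=253.4512. Δ = (V_up−V_dn)/(S_up−S_dn) = (36.2178−118.3875)/(375.1078−220.5025) = -0.5315. V = [p*·36.2178 + (1−p*)·118.3875]/1.23 = 56.8243. B = V − Δ·S = 191.5287.
(3,3): S=431.1583. Δ = (V_up−V_dn)/(S_up−S_dn) = (299.2243−36.2178)/(638.1143−375.1078) = 1.0000. V = [p*·299.2243 + (1−p*)·36.2178]/1.23 = 155.6380. B = V − Δ·S = -275.5203.
(2,0): S=100.6677. Δ = (V_up−V_dn)/(S_up−S_dn) = (126.5321−187.9394)/(148.9882−87.5809) = -1.0000. V = [p*·126.5321 + (1−p*)·187.9394]/1.23 = 123.3326. B = V − Δ·S = 224.0003.
(2,1): S=171.2508. Δ = (V_up−V_dn)/(S_up−S_dn) = (56.8243−126.5321)/(253.4512−148.9882) = -0.6673. V = [p*·56.8243 + (1−p*)·126.5321]/1.23 = 69.4253. B = V − Δ·S = 183.7004.
(2,2): S=291.3232. Δ = (V_up−V_dn)/(S_up−S_dn) = (155.6380−56.8243)/(431.1583−253.4512) = 0.5560. V = [p*·155.6380 + (1−p*)·56.8243]/1.23 = 93.6102. B = V − Δ·S = -68.3795.
(1,0): S=115.7100. Δ = (V_up−V_dn)/(S_up−S_dn) = (69.4253−123.3326)/(171.2508−100.6677) = -0.7637. V = [p*·69.4253 + (1−p*)·123.3326]/1.23 = 74.4052. B = V − Δ·S = 162.7778.
(1,1): S=196.8400. Δ = (V_up−V_dn)/(S_up−S_dn) = (93.6102−69.4253)/(291.3232−171.2508) = 0.2014. V = [p*·93.6102 + (1−p*)·69.4253]/1.23 = 68.0474. B = V − Δ·S = 28.4000.
(0,0): S=133.0000. Δ = (V_up−V_dn)/(S_up−S_dn) = (68.0474−74.4052)/(196.8400−115.7100) = -0.0784. V = [p*·68.0474 + (1−p*)·74.4052]/1.23 = 57.4415. B = V − Δ·S = 67.8641.
Self-financing check: at every node Δ·S+B equals the discounted successor values.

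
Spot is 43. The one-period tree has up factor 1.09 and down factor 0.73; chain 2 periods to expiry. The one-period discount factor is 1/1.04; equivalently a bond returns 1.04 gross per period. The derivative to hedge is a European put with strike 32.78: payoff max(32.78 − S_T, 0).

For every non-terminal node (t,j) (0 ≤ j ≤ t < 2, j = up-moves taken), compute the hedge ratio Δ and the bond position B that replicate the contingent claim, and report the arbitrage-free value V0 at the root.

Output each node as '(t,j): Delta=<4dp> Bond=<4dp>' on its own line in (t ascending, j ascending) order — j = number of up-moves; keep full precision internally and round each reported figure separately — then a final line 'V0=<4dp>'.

(0,0): Delta=-0.0851 Bond=3.8356
(1,0): Delta=-0.8730 Bond=28.7211
(1,1): Delta=0.0000 Bond=0.0000
V0=0.1759

Risk-neutral probability p* = (R−d)/(u−d) = (1.04−0.73)/(1.09−0.73) = 0.8611.
Terminal values V(2,·): V(2,0)=9.8653, V(2,1)=0.0000, V(2,2)=0.0000
  t=1,j=0: stock 31.3900 → up 34.2151 (V=0.0000), down 22.9147 (V=9.8653). Price 1.3175; hedge Δ=-0.8730, bond B=28.7211.
  t=1,j=1: stock 46.8700 → up 51.0883 (V=0.0000), down 34.2151 (V=0.0000). Price 0.0000; hedge Δ=0.0000, bond B=0.0000.
  t=0,j=0: stock 43.0000 → up 46.8700 (V=0.0000), down 31.3900 (V=1.3175). Price 0.1759; hedge Δ=-0.0851, bond B=3.8356.
Self-financing check: at every node Δ·S+B equals the discounted successor values.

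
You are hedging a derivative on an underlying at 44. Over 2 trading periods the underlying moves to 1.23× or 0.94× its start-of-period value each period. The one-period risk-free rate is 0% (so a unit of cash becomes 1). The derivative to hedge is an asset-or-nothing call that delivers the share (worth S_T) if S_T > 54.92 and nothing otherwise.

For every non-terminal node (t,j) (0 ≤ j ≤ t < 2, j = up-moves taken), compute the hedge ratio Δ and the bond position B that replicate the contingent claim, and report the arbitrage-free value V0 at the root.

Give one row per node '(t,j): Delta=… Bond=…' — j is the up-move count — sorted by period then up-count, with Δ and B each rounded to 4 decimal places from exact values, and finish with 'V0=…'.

Since d<R<u, set p* = (R−d)/(u−d) = 0.2069; price each node as the discounted p*-expectation of its children.
Payoff layer (t=2): V(2,0)=0.0000, V(2,1)=0.0000, V(2,2)=66.5676
(1,0): S=41.3600. Δ = (V_up−V_dn)/(S_up−S_dn) = (0.0000−0.0000)/(50.8728−38.8784) = 0.0000. V = [p*·0.0000 + (1−p*)·0.0000]/1 = 0.0000. B = V − Δ·S = 0.0000.
(1,1): S=54.1200. Δ = (V_up−V_dn)/(S_up−S_dn) = (66.5676−0.0000)/(66.5676−50.8728) = 4.2414. V = [p*·66.5676 + (1−p*)·0.0000]/1 = 13.7726. B = V − Δ·S = -215.7708.
(0,0): S=44.0000. Δ = (V_up−V_dn)/(S_up−S_dn) = (13.7726−0.0000)/(54.1200−41.3600) = 1.0794. V = [p*·13.7726 + (1−p*)·0.0000]/1 = 2.8495. B = V − Δ·S = -44.6422.
Self-financing check: at every node Δ·S+B equals the discounted successor values.

(0,0): Delta=1.0794 Bond=-44.6422
(1,0): Delta=0.0000 Bond=0.0000
(1,1): Delta=4.2414 Bond=-215.7708
V0=2.8495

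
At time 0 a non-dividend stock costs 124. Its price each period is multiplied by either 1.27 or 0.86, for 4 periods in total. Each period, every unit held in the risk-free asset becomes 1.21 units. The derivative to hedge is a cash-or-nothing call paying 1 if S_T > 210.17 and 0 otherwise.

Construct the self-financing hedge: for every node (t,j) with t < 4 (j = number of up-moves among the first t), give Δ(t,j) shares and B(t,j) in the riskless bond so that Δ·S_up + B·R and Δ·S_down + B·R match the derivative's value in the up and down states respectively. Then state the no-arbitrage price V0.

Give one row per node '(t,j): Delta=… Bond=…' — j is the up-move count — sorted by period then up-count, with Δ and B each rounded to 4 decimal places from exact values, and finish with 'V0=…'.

(0,0): Delta=0.0036 Bond=-0.0229
(1,0): Delta=0.0114 Bond=-0.8628
(1,1): Delta=0.0026 Bond=0.1155
(2,0): Delta=0.0000 Bond=0.0000
(2,1): Delta=0.0127 Bond=-1.2230
(2,2): Delta=0.0015 Bond=0.3734
(3,0): Delta=0.0000 Bond=0.0000
(3,1): Delta=0.0000 Bond=0.0000
(3,2): Delta=0.0142 Bond=-1.7335
(3,3): Delta=0.0000 Bond=0.8264
V0=0.4176

The replicating-portfolio and risk-neutral prices coincide; use p* = (1.21−0.86)/(1.27−0.86) = 0.8537 for the latter.
Terminal values V(4,·): V(4,0)=0.0000, V(4,1)=0.0000, V(4,2)=0.0000, V(4,3)=1.0000, V(4,4)=1.0000
(3,0): S=78.8709. Δ = (V_up−V_dn)/(S_up−S_dn) = (0.0000−0.0000)/(100.1661−67.8290) = 0.0000. V = [p*·0.0000 + (1−p*)·0.0000]/1.21 = 0.0000. B = V − Δ·S = 0.0000.
(3,1): S=116.4722. Δ = (V_up−V_dn)/(S_up−S_dn) = (0.0000−0.0000)/(147.9197−100.1661) = 0.0000. V = [p*·0.0000 + (1−p*)·0.0000]/1.21 = 0.0000. B = V − Δ·S = 0.0000.
(3,2): S=171.9997. Δ = (V_up−V_dn)/(S_up−S_dn) = (1.0000−0.0000)/(218.4396−147.9197) = 0.0142. V = [p*·1.0000 + (1−p*)·0.0000]/1.21 = 0.7055. B = V − Δ·S = -1.7335.
(3,3): S=253.9995. Δ = (V_up−V_dn)/(S_up−S_dn) = (1.0000−1.0000)/(322.5794−218.4396) = 0.0000. V = [p*·1.0000 + (1−p*)·1.0000]/1.21 = 0.8264. B = V − Δ·S = 0.8264.
(2,0): S=91.7104. Δ = (V_up−V_dn)/(S_up−S_dn) = (0.0000−0.0000)/(116.4722−78.8709) = 0.0000. V = [p*·0.0000 + (1−p*)·0.0000]/1.21 = 0.0000. B = V − Δ·S = 0.0000.
(2,1): S=135.4328. Δ = (V_up−V_dn)/(S_up−S_dn) = (0.7055−0.0000)/(171.9997−116.4722) = 0.0127. V = [p*·0.7055 + (1−p*)·0.0000]/1.21 = 0.4977. B = V − Δ·S = -1.2230.
(2,2): S=199.9996. Δ = (V_up−V_dn)/(S_up−S_dn) = (0.8264−0.7055)/(253.9995−171.9997) = 0.0015. V = [p*·0.8264 + (1−p*)·0.7055]/1.21 = 0.6684. B = V − Δ·S = 0.3734.
(1,0): S=106.6400. Δ = (V_up−V_dn)/(S_up−S_dn) = (0.4977−0.0000)/(135.4328−91.7104) = 0.0114. V = [p*·0.4977 + (1−p*)·0.0000]/1.21 = 0.3512. B = V − Δ·S = -0.8628.
(1,1): S=157.4800. Δ = (V_up−V_dn)/(S_up−S_dn) = (0.6684−0.4977)/(199.9996−135.4328) = 0.0026. V = [p*·0.6684 + (1−p*)·0.4977]/1.21 = 0.5317. B = V − Δ·S = 0.1155.
(0,0): S=124.0000. Δ = (V_up−V_dn)/(S_up−S_dn) = (0.5317−0.3512)/(157.4800−106.6400) = 0.0036. V = [p*·0.5317 + (1−p*)·0.3512]/1.21 = 0.4176. B = V − Δ·S = -0.0229.
Root portfolio cost Δ·124+B reproduces V0=0.4176.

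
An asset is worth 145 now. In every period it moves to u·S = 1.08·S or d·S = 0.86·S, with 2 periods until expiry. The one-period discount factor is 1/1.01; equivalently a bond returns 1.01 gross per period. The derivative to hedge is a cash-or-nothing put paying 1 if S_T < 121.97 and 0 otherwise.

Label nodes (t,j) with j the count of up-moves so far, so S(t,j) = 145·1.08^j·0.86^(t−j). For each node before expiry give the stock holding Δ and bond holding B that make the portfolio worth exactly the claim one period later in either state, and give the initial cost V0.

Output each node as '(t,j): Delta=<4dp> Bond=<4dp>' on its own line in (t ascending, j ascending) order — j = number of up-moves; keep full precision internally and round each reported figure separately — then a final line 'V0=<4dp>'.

(0,0): Delta=-0.0099 Bond=1.5312
(1,0): Delta=-0.0365 Bond=4.8605
(1,1): Delta=0.0000 Bond=0.0000
V0=0.0992

Risk-neutral probability p* = (R−d)/(u−d) = (1.01−0.86)/(1.08−0.86) = 0.6818.
Terminal values V(2,·): V(2,0)=1.0000, V(2,1)=0.0000, V(2,2)=0.0000
Node (1,0) S=124.7000: V=(p*·0.0000+(1−p*)·1.0000)/1.01=0.3150; Δ=(0.0000−1.0000)/(134.6760−107.2420)=-0.0365; B=V−Δ·S=4.8605
Node (1,1) S=156.6000: V=(p*·0.0000+(1−p*)·0.0000)/1.01=0.0000; Δ=(0.0000−0.0000)/(169.1280−134.6760)=0.0000; B=V−Δ·S=0.0000
Node (0,0) S=145.0000: V=(p*·0.0000+(1−p*)·0.3150)/1.01=0.0992; Δ=(0.0000−0.3150)/(156.6000−124.7000)=-0.0099; B=V−Δ·S=1.5312
Self-financing check: at every node Δ·S+B equals the discounted successor values.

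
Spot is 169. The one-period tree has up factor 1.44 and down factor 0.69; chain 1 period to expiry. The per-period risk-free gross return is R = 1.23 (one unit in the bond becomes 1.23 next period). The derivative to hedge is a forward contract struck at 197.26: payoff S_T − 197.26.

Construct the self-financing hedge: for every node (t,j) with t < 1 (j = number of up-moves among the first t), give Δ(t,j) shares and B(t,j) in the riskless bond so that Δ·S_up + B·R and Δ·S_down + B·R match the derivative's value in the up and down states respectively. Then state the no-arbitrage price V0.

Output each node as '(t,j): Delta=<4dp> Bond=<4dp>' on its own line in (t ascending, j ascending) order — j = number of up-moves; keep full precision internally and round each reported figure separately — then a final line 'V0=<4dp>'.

The replicating-portfolio and risk-neutral prices coincide; use p* = (1.23−0.69)/(1.44−0.69) = 0.7200 for the latter.
At expiry t=1: V(1,0)=-80.6500, V(1,1)=46.1000
  t=0,j=0: stock 169.0000 → up 243.3600 (V=46.1000), down 116.6100 (V=-80.6500). Price 8.6260; hedge Δ=1.0000, bond B=-160.3740.
Root portfolio cost Δ·169+B reproduces V0=8.6260.

(0,0): Delta=1.0000 Bond=-160.3740
V0=8.6260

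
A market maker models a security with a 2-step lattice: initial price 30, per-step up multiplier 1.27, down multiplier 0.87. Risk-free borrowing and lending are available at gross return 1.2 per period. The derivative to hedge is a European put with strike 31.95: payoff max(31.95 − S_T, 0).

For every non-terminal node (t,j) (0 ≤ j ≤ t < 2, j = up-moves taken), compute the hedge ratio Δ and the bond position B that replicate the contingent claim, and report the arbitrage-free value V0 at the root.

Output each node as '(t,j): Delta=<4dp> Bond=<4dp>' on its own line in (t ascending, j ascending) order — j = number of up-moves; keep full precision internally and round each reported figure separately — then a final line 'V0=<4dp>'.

(0,0): Delta=-0.1123 Bond=3.5664
(1,0): Delta=-0.8853 Bond=24.4554
(1,1): Delta=0.0000 Bond=0.0000
V0=0.1966

Risk-neutral probability p* = (R−d)/(u−d) = (1.2−0.87)/(1.27−0.87) = 0.8250.
Terminal payoffs: V(2,0)=9.2430, V(2,1)=0.0000, V(2,2)=0.0000
  t=1,j=0: stock 26.1000 → up 33.1470 (V=0.0000), down 22.7070 (V=9.2430). Price 1.3479; hedge Δ=-0.8853, bond B=24.4554.
  t=1,j=1: stock 38.1000 → up 48.3870 (V=0.0000), down 33.1470 (V=0.0000). Price 0.0000; hedge Δ=0.0000, bond B=0.0000.
  t=0,j=0: stock 30.0000 → up 38.1000 (V=0.0000), down 26.1000 (V=1.3479). Price 0.1966; hedge Δ=-0.1123, bond B=3.5664.
Root portfolio cost Δ·30+B reproduces V0=0.1966.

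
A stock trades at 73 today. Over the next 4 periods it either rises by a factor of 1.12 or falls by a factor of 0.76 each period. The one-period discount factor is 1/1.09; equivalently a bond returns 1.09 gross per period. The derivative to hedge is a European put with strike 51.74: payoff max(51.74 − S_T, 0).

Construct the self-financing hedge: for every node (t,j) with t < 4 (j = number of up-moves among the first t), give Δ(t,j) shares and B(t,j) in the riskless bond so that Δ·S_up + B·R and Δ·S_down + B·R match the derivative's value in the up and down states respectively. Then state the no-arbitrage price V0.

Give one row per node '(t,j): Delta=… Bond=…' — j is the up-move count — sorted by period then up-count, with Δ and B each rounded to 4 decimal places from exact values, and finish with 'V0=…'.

Since d<R<u, set p* = (R−d)/(u−d) = 0.9167; price each node as the discounted p*-expectation of its children.
Terminal payoffs: V(4,0)=27.3856, V(4,1)=15.8493, V(4,2)=0.0000, V(4,3)=0.0000, V(4,4)=0.0000
Node (3,0) S=32.0452: V=(p*·15.8493+(1−p*)·27.3856)/1.09=15.4226; Δ=(15.8493−27.3856)/(35.8907−24.3544)=-1.0000; B=V−Δ·S=47.4679
Node (3,1) S=47.2246: V=(p*·0.0000+(1−p*)·15.8493)/1.09=1.2117; Δ=(0.0000−15.8493)/(52.8915−35.8907)=-0.9323; B=V−Δ·S=45.2376
Node (3,2) S=69.5941: V=(p*·0.0000+(1−p*)·0.0000)/1.09=0.0000; Δ=(0.0000−0.0000)/(77.9454−52.8915)=0.0000; B=V−Δ·S=0.0000
Node (3,3) S=102.5597: V=(p*·0.0000+(1−p*)·0.0000)/1.09=0.0000; Δ=(0.0000−0.0000)/(114.8669−77.9454)=0.0000; B=V−Δ·S=0.0000
Node (2,0) S=42.1648: V=(p*·1.2117+(1−p*)·15.4226)/1.09=2.1981; Δ=(1.2117−15.4226)/(47.2246−32.0452)=-0.9362; B=V−Δ·S=41.6729
Node (2,1) S=62.1376: V=(p*·0.0000+(1−p*)·1.2117)/1.09=0.0926; Δ=(0.0000−1.2117)/(69.5941−47.2246)=-0.0542; B=V−Δ·S=3.4585
Node (2,2) S=91.5712: V=(p*·0.0000+(1−p*)·0.0000)/1.09=0.0000; Δ=(0.0000−0.0000)/(102.5597−69.5941)=0.0000; B=V−Δ·S=0.0000
Node (1,0) S=55.4800: V=(p*·0.0926+(1−p*)·2.1981)/1.09=0.2460; Δ=(0.0926−2.1981)/(62.1376−42.1648)=-0.1054; B=V−Δ·S=6.0946
Node (1,1) S=81.7600: V=(p*·0.0000+(1−p*)·0.0926)/1.09=0.0071; Δ=(0.0000−0.0926)/(91.5712−62.1376)=-0.0031; B=V−Δ·S=0.2644
Node (0,0) S=73.0000: V=(p*·0.0071+(1−p*)·0.2460)/1.09=0.0248; Δ=(0.0071−0.2460)/(81.7600−55.4800)=-0.0091; B=V−Δ·S=0.6883
Self-financing check: at every node Δ·S+B equals the discounted successor values.

(0,0): Delta=-0.0091 Bond=0.6883
(1,0): Delta=-0.1054 Bond=6.0946
(1,1): Delta=-0.0031 Bond=0.2644
(2,0): Delta=-0.9362 Bond=41.6729
(2,1): Delta=-0.0542 Bond=3.4585
(2,2): Delta=0.0000 Bond=0.0000
(3,0): Delta=-1.0000 Bond=47.4679
(3,1): Delta=-0.9323 Bond=45.2376
(3,2): Delta=0.0000 Bond=0.0000
(3,3): Delta=0.0000 Bond=0.0000
V0=0.0248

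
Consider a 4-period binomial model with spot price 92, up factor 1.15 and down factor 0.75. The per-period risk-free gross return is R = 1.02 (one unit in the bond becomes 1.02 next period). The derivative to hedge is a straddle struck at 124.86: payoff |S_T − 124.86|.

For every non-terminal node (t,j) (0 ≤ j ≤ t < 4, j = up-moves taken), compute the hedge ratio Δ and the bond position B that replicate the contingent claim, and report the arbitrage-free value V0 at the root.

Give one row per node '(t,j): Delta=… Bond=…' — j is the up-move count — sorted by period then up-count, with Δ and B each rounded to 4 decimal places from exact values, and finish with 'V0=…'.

Under the risk-neutral measure, an up-move has probability p* = (R−d)/(u−d) = 0.6750 and values discount at R = 1.02.
At expiry t=4: V(4,0)=95.7506, V(4,1)=80.2256, V(4,2)=56.4206, V(4,3)=19.9196, V(4,4)=36.0486
(3,0): S=38.8125. Δ = (V_up−V_dn)/(S_up−S_dn) = (80.2256−95.7506)/(44.6344−29.1094) = -1.0000. V = [p*·80.2256 + (1−p*)·95.7506]/1.02 = 83.5993. B = V − Δ·S = 122.4118.
(3,1): S=59.5125. Δ = (V_up−V_dn)/(S_up−S_dn) = (56.4206−80.2256)/(68.4394−44.6344) = -1.0000. V = [p*·56.4206 + (1−p*)·80.2256]/1.02 = 62.8993. B = V − Δ·S = 122.4118.
(3,2): S=91.2525. Δ = (V_up−V_dn)/(S_up−S_dn) = (19.9196−56.4206)/(104.9404−68.4394) = -1.0000. V = [p*·19.9196 + (1−p*)·56.4206]/1.02 = 31.1593. B = V − Δ·S = 122.4118.
(3,3): S=139.9205. Δ = (V_up−V_dn)/(S_up−S_dn) = (36.0486−19.9196)/(160.9086−104.9404) = 0.2882. V = [p*·36.0486 + (1−p*)·19.9196]/1.02 = 30.2026. B = V − Δ·S = -10.1198.
(2,0): S=51.7500. Δ = (V_up−V_dn)/(S_up−S_dn) = (62.8993−83.5993)/(59.5125−38.8125) = -1.0000. V = [p*·62.8993 + (1−p*)·83.5993]/1.02 = 68.2615. B = V − Δ·S = 120.0115.
(2,1): S=79.3500. Δ = (V_up−V_dn)/(S_up−S_dn) = (31.1593−62.8993)/(91.2525−59.5125) = -1.0000. V = [p*·31.1593 + (1−p*)·62.8993]/1.02 = 40.6615. B = V − Δ·S = 120.0115.
(2,2): S=121.6700. Δ = (V_up−V_dn)/(S_up−S_dn) = (30.2026−31.1593)/(139.9205−91.2525) = -0.0197. V = [p*·30.2026 + (1−p*)·31.1593]/1.02 = 29.9152. B = V − Δ·S = 32.3068.
(1,0): S=69.0000. Δ = (V_up−V_dn)/(S_up−S_dn) = (40.6615−68.2615)/(79.3500−51.7500) = -1.0000. V = [p*·40.6615 + (1−p*)·68.2615]/1.02 = 48.6584. B = V − Δ·S = 117.6584.
(1,1): S=105.8000. Δ = (V_up−V_dn)/(S_up−S_dn) = (29.9152−40.6615)/(121.6700−79.3500) = -0.2539. V = [p*·29.9152 + (1−p*)·40.6615]/1.02 = 32.7527. B = V − Δ·S = 59.6185.
(0,0): S=92.0000. Δ = (V_up−V_dn)/(S_up−S_dn) = (32.7527−48.6584)/(105.8000−69.0000) = -0.4322. V = [p*·32.7527 + (1−p*)·48.6584]/1.02 = 37.1785. B = V − Δ·S = 76.9426.
Each (Δ,B) replicates both successor values, so the strategy is self-financing and V0 is arbitrage-free.

(0,0): Delta=-0.4322 Bond=76.9426
(1,0): Delta=-1.0000 Bond=117.6584
(1,1): Delta=-0.2539 Bond=59.6185
(2,0): Delta=-1.0000 Bond=120.0115
(2,1): Delta=-1.0000 Bond=120.0115
(2,2): Delta=-0.0197 Bond=32.3068
(3,0): Delta=-1.0000 Bond=122.4118
(3,1): Delta=-1.0000 Bond=122.4118
(3,2): Delta=-1.0000 Bond=122.4118
(3,3): Delta=0.2882 Bond=-10.1198
V0=37.1785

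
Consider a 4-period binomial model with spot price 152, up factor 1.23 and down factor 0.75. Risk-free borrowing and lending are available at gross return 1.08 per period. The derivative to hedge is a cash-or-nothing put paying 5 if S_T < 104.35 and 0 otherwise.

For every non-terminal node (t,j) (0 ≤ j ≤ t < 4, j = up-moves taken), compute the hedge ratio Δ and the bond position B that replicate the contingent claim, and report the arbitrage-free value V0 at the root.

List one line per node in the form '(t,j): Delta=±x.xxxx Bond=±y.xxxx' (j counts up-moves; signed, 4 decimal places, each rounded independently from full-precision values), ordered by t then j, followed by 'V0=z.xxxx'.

The replicating-portfolio and risk-neutral prices coincide; use p* = (1.08−0.75)/(1.23−0.75) = 0.6875 for the latter.
Terminal values V(4,·): V(4,0)=5.0000, V(4,1)=5.0000, V(4,2)=0.0000, V(4,3)=0.0000, V(4,4)=0.0000
  t=3,j=0: stock 64.1250 → up 78.8738 (V=5.0000), down 48.0938 (V=5.0000). Price 4.6296; hedge Δ=0.0000, bond B=4.6296.
  t=3,j=1: stock 105.1650 → up 129.3529 (V=0.0000), down 78.8738 (V=5.0000). Price 1.4468; hedge Δ=-0.0991, bond B=11.8634.
  t=3,j=2: stock 172.4706 → up 212.1388 (V=0.0000), down 129.3529 (V=0.0000). Price 0.0000; hedge Δ=0.0000, bond B=0.0000.
  t=3,j=3: stock 282.8518 → up 347.9077 (V=0.0000), down 212.1388 (V=0.0000). Price 0.0000; hedge Δ=0.0000, bond B=0.0000.
  t=2,j=0: stock 85.5000 → up 105.1650 (V=1.4468), down 64.1250 (V=4.6296). Price 2.2606; hedge Δ=-0.0776, bond B=8.8915.
  t=2,j=1: stock 140.2200 → up 172.4706 (V=0.0000), down 105.1650 (V=1.4468). Price 0.4186; hedge Δ=-0.0215, bond B=3.4327.
  t=2,j=2: stock 229.9608 → up 282.8518 (V=0.0000), down 172.4706 (V=0.0000). Price 0.0000; hedge Δ=0.0000, bond B=0.0000.
  t=1,j=0: stock 114.0000 → up 140.2200 (V=0.4186), down 85.5000 (V=2.2606). Price 0.9206; hedge Δ=-0.0337, bond B=4.7580.
  t=1,j=1: stock 186.9600 → up 229.9608 (V=0.0000), down 140.2200 (V=0.4186). Price 0.1211; hedge Δ=-0.0047, bond B=0.9933.
  t=0,j=0: stock 152.0000 → up 186.9600 (V=0.1211), down 114.0000 (V=0.9206). Price 0.3435; hedge Δ=-0.0110, bond B=2.0090.
Self-financing check: at every node Δ·S+B equals the discounted successor values.

(0,0): Delta=-0.0110 Bond=2.0090
(1,0): Delta=-0.0337 Bond=4.7580
(1,1): Delta=-0.0047 Bond=0.9933
(2,0): Delta=-0.0776 Bond=8.8915
(2,1): Delta=-0.0215 Bond=3.4327
(2,2): Delta=0.0000 Bond=0.0000
(3,0): Delta=0.0000 Bond=4.6296
(3,1): Delta=-0.0991 Bond=11.8634
(3,2): Delta=0.0000 Bond=0.0000
(3,3): Delta=0.0000 Bond=0.0000
V0=0.3435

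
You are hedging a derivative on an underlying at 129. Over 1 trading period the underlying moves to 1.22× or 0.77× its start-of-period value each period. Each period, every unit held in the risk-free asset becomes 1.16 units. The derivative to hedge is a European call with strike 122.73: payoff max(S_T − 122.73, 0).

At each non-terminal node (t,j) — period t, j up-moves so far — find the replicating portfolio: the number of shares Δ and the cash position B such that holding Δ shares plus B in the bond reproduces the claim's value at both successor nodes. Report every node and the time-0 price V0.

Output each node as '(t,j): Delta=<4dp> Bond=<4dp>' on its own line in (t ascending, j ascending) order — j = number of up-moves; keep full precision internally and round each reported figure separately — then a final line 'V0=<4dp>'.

Since d<R<u, set p* = (R−d)/(u−d) = 0.8667; price each node as the discounted p*-expectation of its children.
Payoff layer (t=1): V(1,0)=0.0000, V(1,1)=34.6500
Node (0,0) S=129.0000: V=(p*·34.6500+(1−p*)·0.0000)/1.16=25.8879; Δ=(34.6500−0.0000)/(157.3800−99.3300)=0.5969; B=V−Δ·S=-51.1121
The time-0 hedge costs 25.8879, which is the no-arbitrage price.

(0,0): Delta=0.5969 Bond=-51.1121
V0=25.8879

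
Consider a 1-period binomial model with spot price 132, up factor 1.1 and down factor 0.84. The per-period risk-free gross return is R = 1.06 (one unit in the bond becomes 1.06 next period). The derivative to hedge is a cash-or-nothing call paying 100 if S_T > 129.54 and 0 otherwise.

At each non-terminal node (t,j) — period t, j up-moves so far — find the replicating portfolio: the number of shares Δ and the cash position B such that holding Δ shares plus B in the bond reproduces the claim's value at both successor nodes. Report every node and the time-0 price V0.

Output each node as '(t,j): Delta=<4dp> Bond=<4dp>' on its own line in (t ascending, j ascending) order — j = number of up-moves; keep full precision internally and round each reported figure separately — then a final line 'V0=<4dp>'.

Since d<R<u, set p* = (R−d)/(u−d) = 0.8462; price each node as the discounted p*-expectation of its children.
Terminal payoffs: V(1,0)=0.0000, V(1,1)=100.0000
(0,0): S=132.0000. Δ = (V_up−V_dn)/(S_up−S_dn) = (100.0000−0.0000)/(145.2000−110.8800) = 2.9138. V = [p*·100.0000 + (1−p*)·0.0000]/1.06 = 79.8258. B = V − Δ·S = -304.7896.
Root portfolio cost Δ·132+B reproduces V0=79.8258.

(0,0): Delta=2.9138 Bond=-304.7896
V0=79.8258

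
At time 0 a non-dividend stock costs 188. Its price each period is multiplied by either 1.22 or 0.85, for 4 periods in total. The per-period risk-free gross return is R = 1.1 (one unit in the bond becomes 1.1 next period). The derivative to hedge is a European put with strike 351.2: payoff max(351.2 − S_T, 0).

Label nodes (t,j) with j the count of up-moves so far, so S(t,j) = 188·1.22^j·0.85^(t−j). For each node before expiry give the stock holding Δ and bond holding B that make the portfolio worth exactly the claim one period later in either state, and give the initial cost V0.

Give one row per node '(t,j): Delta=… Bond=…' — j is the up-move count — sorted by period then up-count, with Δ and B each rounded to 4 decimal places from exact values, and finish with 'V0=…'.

(0,0): Delta=-0.7825 Bond=208.2762
(1,0): Delta=-1.0000 Bond=263.8618
(1,1): Delta=-0.7098 Bond=212.4201
(2,0): Delta=-1.0000 Bond=290.2479
(2,1): Delta=-1.0000 Bond=290.2479
(2,2): Delta=-0.6127 Bond=206.5009
(3,0): Delta=-1.0000 Bond=319.2727
(3,1): Delta=-1.0000 Bond=319.2727
(3,2): Delta=-1.0000 Bond=319.2727
(3,3): Delta=-0.4832 Bond=182.9325
V0=61.1679

Since d<R<u, set p* = (R−d)/(u−d) = 0.6757; price each node as the discounted p*-expectation of its children.
Terminal payoffs: V(4,0)=253.0628, V(4,1)=210.3443, V(4,2)=149.0306, V(4,3)=61.0275, V(4,4)=0.0000
Node (3,0) S=115.4555: V=(p*·210.3443+(1−p*)·253.0628)/1.1=203.8172; Δ=(210.3443−253.0628)/(140.8557−98.1372)=-1.0000; B=V−Δ·S=319.2727
Node (3,1) S=165.7126: V=(p*·149.0306+(1−p*)·210.3443)/1.1=153.5601; Δ=(149.0306−210.3443)/(202.1694−140.8557)=-1.0000; B=V−Δ·S=319.2727
Node (3,2) S=237.8463: V=(p*·61.0275+(1−p*)·149.0306)/1.1=81.4264; Δ=(61.0275−149.0306)/(290.1725−202.1694)=-1.0000; B=V−Δ·S=319.2727
Node (3,3) S=341.3794: V=(p*·0.0000+(1−p*)·61.0275)/1.1=17.9934; Δ=(0.0000−61.0275)/(416.4829−290.1725)=-0.4832; B=V−Δ·S=182.9325
Node (2,0) S=135.8300: V=(p*·153.5601+(1−p*)·203.8172)/1.1=154.4179; Δ=(153.5601−203.8172)/(165.7126−115.4555)=-1.0000; B=V−Δ·S=290.2479
Node (2,1) S=194.9560: V=(p*·81.4264+(1−p*)·153.5601)/1.1=95.2919; Δ=(81.4264−153.5601)/(237.8463−165.7126)=-1.0000; B=V−Δ·S=290.2479
Node (2,2) S=279.8192: V=(p*·17.9934+(1−p*)·81.4264)/1.1=35.0602; Δ=(17.9934−81.4264)/(341.3794−237.8463)=-0.6127; B=V−Δ·S=206.5009
Node (1,0) S=159.8000: V=(p*·95.2919+(1−p*)·154.4179)/1.1=104.0618; Δ=(95.2919−154.4179)/(194.9560−135.8300)=-1.0000; B=V−Δ·S=263.8618
Node (1,1) S=229.3600: V=(p*·35.0602+(1−p*)·95.2919)/1.1=49.6317; Δ=(35.0602−95.2919)/(279.8192−194.9560)=-0.7098; B=V−Δ·S=212.4201
Node (0,0) S=188.0000: V=(p*·49.6317+(1−p*)·104.0618)/1.1=61.1679; Δ=(49.6317−104.0618)/(229.3600−159.8000)=-0.7825; B=V−Δ·S=208.2762
The time-0 hedge costs 61.1679, which is the no-arbitrage price.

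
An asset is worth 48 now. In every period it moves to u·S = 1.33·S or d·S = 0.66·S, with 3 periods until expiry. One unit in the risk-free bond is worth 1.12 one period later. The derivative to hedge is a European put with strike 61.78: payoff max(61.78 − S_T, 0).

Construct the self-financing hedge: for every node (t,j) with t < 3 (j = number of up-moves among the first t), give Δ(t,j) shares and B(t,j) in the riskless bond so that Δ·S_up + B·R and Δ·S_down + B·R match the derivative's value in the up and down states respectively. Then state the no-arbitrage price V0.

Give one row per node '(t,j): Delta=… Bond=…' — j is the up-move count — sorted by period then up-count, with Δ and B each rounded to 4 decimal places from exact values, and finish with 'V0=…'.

Since d<R<u, set p* = (R−d)/(u−d) = 0.6866; price each node as the discounted p*-expectation of its children.
Payoff layer (t=3): V(3,0)=47.9802, V(3,1)=33.9713, V(3,2)=5.7412, V(3,3)=0.0000
Node (2,0) S=20.9088: V=(p*·33.9713+(1−p*)·47.9802)/1.12=34.2519; Δ=(33.9713−47.9802)/(27.8087−13.7998)=-1.0000; B=V−Δ·S=55.1607
Node (2,1) S=42.1344: V=(p*·5.7412+(1−p*)·33.9713)/1.12=13.0263; Δ=(5.7412−33.9713)/(56.0388−27.8087)=-1.0000; B=V−Δ·S=55.1607
Node (2,2) S=84.9072: V=(p*·0.0000+(1−p*)·5.7412)/1.12=1.6067; Δ=(0.0000−5.7412)/(112.9266−56.0388)=-0.1009; B=V−Δ·S=10.1757
Node (1,0) S=31.6800: V=(p*·13.0263+(1−p*)·34.2519)/1.12=17.5706; Δ=(13.0263−34.2519)/(42.1344−20.9088)=-1.0000; B=V−Δ·S=49.2506
Node (1,1) S=63.8400: V=(p*·1.6067+(1−p*)·13.0263)/1.12=4.6303; Δ=(1.6067−13.0263)/(84.9072−42.1344)=-0.2670; B=V−Δ·S=21.6745
Node (0,0) S=48.0000: V=(p*·4.6303+(1−p*)·17.5706)/1.12=7.7556; Δ=(4.6303−17.5706)/(63.8400−31.6800)=-0.4024; B=V−Δ·S=27.0695
Check: Δ(0,0)·S0 + B(0,0) = 7.7556 = V0.

(0,0): Delta=-0.4024 Bond=27.0695
(1,0): Delta=-1.0000 Bond=49.2506
(1,1): Delta=-0.2670 Bond=21.6745
(2,0): Delta=-1.0000 Bond=55.1607
(2,1): Delta=-1.0000 Bond=55.1607
(2,2): Delta=-0.1009 Bond=10.1757
V0=7.7556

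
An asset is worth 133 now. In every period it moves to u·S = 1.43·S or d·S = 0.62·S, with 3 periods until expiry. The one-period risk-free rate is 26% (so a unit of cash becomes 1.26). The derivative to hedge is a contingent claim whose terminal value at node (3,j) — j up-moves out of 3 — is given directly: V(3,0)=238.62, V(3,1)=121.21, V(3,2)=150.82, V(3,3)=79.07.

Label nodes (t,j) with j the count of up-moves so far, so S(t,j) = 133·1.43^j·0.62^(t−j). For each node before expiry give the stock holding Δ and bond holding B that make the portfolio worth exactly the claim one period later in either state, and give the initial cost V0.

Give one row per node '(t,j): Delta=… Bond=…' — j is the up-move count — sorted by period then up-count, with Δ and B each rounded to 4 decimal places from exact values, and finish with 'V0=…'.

Risk-neutral probability p* = (R−d)/(u−d) = (1.26−0.62)/(1.43−0.62) = 0.7901.
At expiry t=3: V(3,0)=238.6200, V(3,1)=121.2100, V(3,2)=150.8200, V(3,3)=79.0700
(2,0): S=51.1252. Δ = (V_up−V_dn)/(S_up−S_dn) = (121.2100−238.6200)/(73.1090−31.6976) = -2.8352. V = [p*·121.2100 + (1−p*)·238.6200]/1.26 = 115.7552. B = V − Δ·S = 260.7059.
(2,1): S=117.9178. Δ = (V_up−V_dn)/(S_up−S_dn) = (150.8200−121.2100)/(168.6225−73.1090) = 0.3100. V = [p*·150.8200 + (1−p*)·121.2100]/1.26 = 114.7663. B = V − Δ·S = 78.2108.
(2,2): S=271.9717. Δ = (V_up−V_dn)/(S_up−S_dn) = (79.0700−150.8200)/(388.9195−168.6225) = -0.3257. V = [p*·79.0700 + (1−p*)·150.8200]/1.26 = 74.7053. B = V − Δ·S = 163.2855.
(1,0): S=82.4600. Δ = (V_up−V_dn)/(S_up−S_dn) = (114.7663−115.7552)/(117.9178−51.1252) = -0.0148. V = [p*·114.7663 + (1−p*)·115.7552]/1.26 = 91.2491. B = V − Δ·S = 92.4700.
(1,1): S=190.1900. Δ = (V_up−V_dn)/(S_up−S_dn) = (74.7053−114.7663)/(271.9717−117.9178) = -0.2600. V = [p*·74.7053 + (1−p*)·114.7663]/1.26 = 65.9628. B = V − Δ·S = 115.4209.
(0,0): S=133.0000. Δ = (V_up−V_dn)/(S_up−S_dn) = (65.9628−91.2491)/(190.1900−82.4600) = -0.2347. V = [p*·65.9628 + (1−p*)·91.2491]/1.26 = 56.5633. B = V − Δ·S = 87.7810.
Each (Δ,B) replicates both successor values, so the strategy is self-financing and V0 is arbitrage-free.

(0,0): Delta=-0.2347 Bond=87.7810
(1,0): Delta=-0.0148 Bond=92.4700
(1,1): Delta=-0.2600 Bond=115.4209
(2,0): Delta=-2.8352 Bond=260.7059
(2,1): Delta=0.3100 Bond=78.2108
(2,2): Delta=-0.3257 Bond=163.2855
V0=56.5633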